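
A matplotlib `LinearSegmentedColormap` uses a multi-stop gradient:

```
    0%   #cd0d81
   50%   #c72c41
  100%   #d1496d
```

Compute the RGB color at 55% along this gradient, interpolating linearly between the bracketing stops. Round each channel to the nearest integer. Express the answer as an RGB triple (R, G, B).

(200, 47, 69)

55% lies between the 50% and 100% stops, so the local fraction is t = (55 − 50)/(100 − 50) = 5/50 ≈ 0.1.
#c72c41 → (199, 44, 65); #d1496d → (209, 73, 109).
R = 199 + 0.1 × (209 − 199) = 200 → 200
G = 44 + 0.1 × (73 − 44) = 46.9 → 47
B = 65 + 0.1 × (109 − 65) = 69.4 → 69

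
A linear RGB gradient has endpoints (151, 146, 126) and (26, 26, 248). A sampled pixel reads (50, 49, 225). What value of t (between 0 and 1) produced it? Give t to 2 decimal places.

Invert the lerp on the R channel (largest span, 125): t = (50 − 151) / (26 − 151) = -101/-125 = 0.808.
Check on G: (49 − 146)/(26 − 146) = 0.8083 ✓

0.81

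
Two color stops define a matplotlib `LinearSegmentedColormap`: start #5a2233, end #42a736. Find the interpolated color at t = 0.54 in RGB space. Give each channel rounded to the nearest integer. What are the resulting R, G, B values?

#5a2233 → (90, 34, 51); #42a736 → (66, 167, 54).
R = 90 + 0.54 × (66 − 90) = 90 + 0.54 × -24 = 77.04 → 77
G = 34 + 0.54 × (167 − 34) = 34 + 0.54 × 133 = 105.82 → 106
B = 51 + 0.54 × (54 − 51) = 51 + 0.54 × 3 = 52.62 → 53

(77, 106, 53)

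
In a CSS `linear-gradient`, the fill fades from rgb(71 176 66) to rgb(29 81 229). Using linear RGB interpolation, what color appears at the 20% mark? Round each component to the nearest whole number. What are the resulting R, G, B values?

(63, 157, 99)

20% corresponds to t = 0.2.
R = 71 + 0.2 × (29 − 71) = 71 + 0.2 × -42 = 62.6 → 63
G = 176 + 0.2 × (81 − 176) = 176 + 0.2 × -95 = 157 → 157
B = 66 + 0.2 × (229 − 66) = 66 + 0.2 × 163 = 98.6 → 99
So the blended color is (63, 157, 99), about #3f9d63.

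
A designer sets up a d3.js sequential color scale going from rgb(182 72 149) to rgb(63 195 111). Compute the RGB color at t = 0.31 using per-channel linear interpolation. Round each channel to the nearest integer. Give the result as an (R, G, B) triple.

(145, 110, 137)

R = 182 + 0.31 × (63 − 182) = 182 + 0.31 × -119 = 145.11 → 145
G = 72 + 0.31 × (195 − 72) = 72 + 0.31 × 123 = 110.13 → 110
B = 149 + 0.31 × (111 − 149) = 149 + 0.31 × -38 = 137.22 → 137
So the blended color is (145, 110, 137), about #916e89.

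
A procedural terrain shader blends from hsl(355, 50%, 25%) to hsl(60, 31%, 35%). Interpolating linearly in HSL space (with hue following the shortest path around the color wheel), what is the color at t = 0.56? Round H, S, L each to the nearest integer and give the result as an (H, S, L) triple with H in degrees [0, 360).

Hue: 60 − 355 = -295°, but |-295| > 180 so the shorter arc goes the other way: Δh = -295 + 360 = 65°.
H = 355 + 0.56 × (65) = 391.4 → 391 → 391 mod 360 = 31°
S = 50 + 0.56 × (31 − 50) = 39.36 → 39%
L = 25 + 0.56 × (35 − 25) = 30.6 → 31%

(31, 39, 31)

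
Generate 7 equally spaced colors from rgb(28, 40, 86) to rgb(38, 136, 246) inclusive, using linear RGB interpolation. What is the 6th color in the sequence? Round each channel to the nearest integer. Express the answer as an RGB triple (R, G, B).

(36, 120, 219)

With 7 swatches and endpoints inclusive, swatch 6 sits at t = (6 − 1)/(7 − 1) = 5/6 ≈ 0.8333.
R = 28 + 0.8333 × (38 − 28) = 36.333 → 36
G = 40 + 0.8333 × (136 − 40) = 119.997 → 120
B = 86 + 0.8333 × (246 − 86) = 219.328 → 219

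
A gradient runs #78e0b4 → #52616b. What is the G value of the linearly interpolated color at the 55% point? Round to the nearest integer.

154

G₁ = 224 (from #78e0b4), G₂ = 97 (from #52616b).
G = 224 + 0.55 × (97 − 224) = 154.15 → 154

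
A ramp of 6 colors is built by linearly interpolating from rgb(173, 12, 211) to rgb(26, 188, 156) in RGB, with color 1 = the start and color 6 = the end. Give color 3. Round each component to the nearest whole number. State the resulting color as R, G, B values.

With 6 swatches and endpoints inclusive, swatch 3 sits at t = (3 − 1)/(6 − 1) = 2/5 ≈ 0.4.
R = 173 + 0.4 × (26 − 173) = 114.2 → 114
G = 12 + 0.4 × (188 − 12) = 82.4 → 82
B = 211 + 0.4 × (156 − 211) = 189 → 189

(114, 82, 189)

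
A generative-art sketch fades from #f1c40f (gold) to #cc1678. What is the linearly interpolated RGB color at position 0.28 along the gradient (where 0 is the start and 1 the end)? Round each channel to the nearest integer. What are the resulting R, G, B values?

(231, 147, 44)

#f1c40f → (241, 196, 15); #cc1678 → (204, 22, 120).
R = 241 + 0.28 × (204 − 241) = 241 + 0.28 × -37 = 230.64 → 231
G = 196 + 0.28 × (22 − 196) = 196 + 0.28 × -174 = 147.28 → 147
B = 15 + 0.28 × (120 − 15) = 15 + 0.28 × 105 = 44.4 → 44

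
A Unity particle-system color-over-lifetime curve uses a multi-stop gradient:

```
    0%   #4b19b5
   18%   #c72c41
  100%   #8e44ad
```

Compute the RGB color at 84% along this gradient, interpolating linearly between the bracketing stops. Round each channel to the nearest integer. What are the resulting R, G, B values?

84% lies between the 18% and 100% stops, so the local fraction is t = (84 − 18)/(100 − 18) = 66/82 ≈ 0.8049.
#c72c41 → (199, 44, 65); #8e44ad → (142, 68, 173).
R = 199 + 0.8049 × (142 − 199) = 153.121 → 153
G = 44 + 0.8049 × (68 − 44) = 63.318 → 63
B = 65 + 0.8049 × (173 − 65) = 151.929 → 152

(153, 63, 152)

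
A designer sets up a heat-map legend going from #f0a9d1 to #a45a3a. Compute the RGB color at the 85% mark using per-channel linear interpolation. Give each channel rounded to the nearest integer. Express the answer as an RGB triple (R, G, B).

#f0a9d1 → (240, 169, 209); #a45a3a → (164, 90, 58).
85% corresponds to t = 0.85.
R = 240 + 0.85 × (164 − 240) = 240 + 0.85 × -76 = 175.4 → 175
G = 169 + 0.85 × (90 − 169) = 169 + 0.85 × -79 = 101.85 → 102
B = 209 + 0.85 × (58 − 209) = 209 + 0.85 × -151 = 80.65 → 81
So the blended color is (175, 102, 81), about #af6651.

(175, 102, 81)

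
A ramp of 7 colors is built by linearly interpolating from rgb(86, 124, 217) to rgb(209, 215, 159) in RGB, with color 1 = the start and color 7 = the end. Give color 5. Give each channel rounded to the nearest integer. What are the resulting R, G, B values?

With 7 swatches and endpoints inclusive, swatch 5 sits at t = (5 − 1)/(7 − 1) = 4/6 ≈ 0.6667.
R = 86 + 0.6667 × (209 − 86) = 168.004 → 168
G = 124 + 0.6667 × (215 − 124) = 184.67 → 185
B = 217 + 0.6667 × (159 − 217) = 178.331 → 178

(168, 185, 178)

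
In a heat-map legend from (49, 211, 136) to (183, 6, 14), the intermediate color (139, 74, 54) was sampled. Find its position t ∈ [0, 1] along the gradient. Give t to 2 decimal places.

Invert the lerp on the G channel (largest span, 205): t = (74 − 211) / (6 − 211) = -137/-205 = 0.66829.
Check on R: (139 − 49)/(183 − 49) = 0.6716 ✓

0.67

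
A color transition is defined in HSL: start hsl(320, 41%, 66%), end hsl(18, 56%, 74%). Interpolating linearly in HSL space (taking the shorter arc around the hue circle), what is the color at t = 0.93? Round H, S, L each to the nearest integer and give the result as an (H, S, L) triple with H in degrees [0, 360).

(14, 55, 73)

Hue: 18 − 320 = -302°, but |-302| > 180 so the shorter arc goes the other way: Δh = -302 + 360 = 58°.
H = 320 + 0.93 × (58) = 373.94 → 374 → 374 mod 360 = 14°
S = 41 + 0.93 × (56 − 41) = 54.95 → 55%
L = 66 + 0.93 × (74 − 66) = 73.44 → 73%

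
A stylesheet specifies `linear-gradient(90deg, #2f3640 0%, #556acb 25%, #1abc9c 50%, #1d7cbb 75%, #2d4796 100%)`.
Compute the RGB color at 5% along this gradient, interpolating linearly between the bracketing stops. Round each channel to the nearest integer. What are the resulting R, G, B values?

5% lies between the 0% and 25% stops, so the local fraction is t = (5 − 0)/(25 − 0) = 5/25 ≈ 0.2.
#2f3640 → (47, 54, 64); #556acb → (85, 106, 203).
R = 47 + 0.2 × (85 − 47) = 54.6 → 55
G = 54 + 0.2 × (106 − 54) = 64.4 → 64
B = 64 + 0.2 × (203 − 64) = 91.8 → 92

(55, 64, 92)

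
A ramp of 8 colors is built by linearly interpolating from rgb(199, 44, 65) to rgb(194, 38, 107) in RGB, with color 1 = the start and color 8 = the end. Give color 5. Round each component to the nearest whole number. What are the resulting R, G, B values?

With 8 swatches and endpoints inclusive, swatch 5 sits at t = (5 − 1)/(8 − 1) = 4/7 ≈ 0.5714.
R = 199 + 0.5714 × (194 − 199) = 196.143 → 196
G = 44 + 0.5714 × (38 − 44) = 40.572 → 41
B = 65 + 0.5714 × (107 − 65) = 88.999 → 89

(196, 41, 89)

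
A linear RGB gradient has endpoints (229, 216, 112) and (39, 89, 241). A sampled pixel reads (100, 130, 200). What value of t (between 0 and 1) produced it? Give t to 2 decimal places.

Invert the lerp on the R channel (largest span, 190): t = (100 − 229) / (39 − 229) = -129/-190 = 0.67895.
Check on G: (130 − 216)/(89 − 216) = 0.6772 ✓

0.68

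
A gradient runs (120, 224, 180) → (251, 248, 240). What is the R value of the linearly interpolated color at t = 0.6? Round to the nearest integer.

R = 120 + 0.6 × (251 − 120) = 198.6 → 199

199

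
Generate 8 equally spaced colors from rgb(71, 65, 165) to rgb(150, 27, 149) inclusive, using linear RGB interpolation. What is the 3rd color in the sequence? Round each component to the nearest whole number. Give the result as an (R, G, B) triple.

With 8 swatches and endpoints inclusive, swatch 3 sits at t = (3 − 1)/(8 − 1) = 2/7 ≈ 0.2857.
R = 71 + 0.2857 × (150 − 71) = 93.57 → 94
G = 65 + 0.2857 × (27 − 65) = 54.143 → 54
B = 165 + 0.2857 × (149 − 165) = 160.429 → 160

(94, 54, 160)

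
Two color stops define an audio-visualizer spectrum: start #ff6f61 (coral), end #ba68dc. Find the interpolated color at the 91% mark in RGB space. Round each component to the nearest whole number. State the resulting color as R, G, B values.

#ff6f61 → (255, 111, 97); #ba68dc → (186, 104, 220).
91% corresponds to t = 0.91.
R = 255 + 0.91 × (186 − 255) = 255 + 0.91 × -69 = 192.21 → 192
G = 111 + 0.91 × (104 − 111) = 111 + 0.91 × -7 = 104.63 → 105
B = 97 + 0.91 × (220 − 97) = 97 + 0.91 × 123 = 208.93 → 209

(192, 105, 209)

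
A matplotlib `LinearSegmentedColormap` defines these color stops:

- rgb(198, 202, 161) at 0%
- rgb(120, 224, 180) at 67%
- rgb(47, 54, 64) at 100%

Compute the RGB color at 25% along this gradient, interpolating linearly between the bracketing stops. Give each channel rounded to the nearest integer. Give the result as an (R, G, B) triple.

(169, 210, 168)

25% lies between the 0% and 67% stops, so the local fraction is t = (25 − 0)/(67 − 0) = 25/67 ≈ 0.3731.
R = 198 + 0.3731 × (120 − 198) = 168.898 → 169
G = 202 + 0.3731 × (224 − 202) = 210.208 → 210
B = 161 + 0.3731 × (180 − 161) = 168.089 → 168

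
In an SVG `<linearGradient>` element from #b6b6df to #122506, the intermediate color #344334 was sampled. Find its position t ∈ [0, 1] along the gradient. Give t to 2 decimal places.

Invert the lerp on the B channel (largest span, 217): t = (52 − 223) / (6 − 223) = -171/-217 = 0.78802.
Check on R: (52 − 182)/(18 − 182) = 0.7927 ✓

0.79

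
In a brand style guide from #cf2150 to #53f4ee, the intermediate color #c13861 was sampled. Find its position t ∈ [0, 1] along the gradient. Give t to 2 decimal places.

0.11

Invert the lerp on the G channel (largest span, 211): t = (56 − 33) / (244 − 33) = 23/211 = 0.109.
Check on R: (193 − 207)/(83 − 207) = 0.1129 ✓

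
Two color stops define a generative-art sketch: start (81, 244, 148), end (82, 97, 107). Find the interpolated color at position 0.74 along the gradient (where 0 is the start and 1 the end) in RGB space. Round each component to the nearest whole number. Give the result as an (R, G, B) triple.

(82, 135, 118)

R = 81 + 0.74 × (82 − 81) = 81 + 0.74 × 1 = 81.74 → 82
G = 244 + 0.74 × (97 − 244) = 244 + 0.74 × -147 = 135.22 → 135
B = 148 + 0.74 × (107 − 148) = 148 + 0.74 × -41 = 117.66 → 118
So the blended color is (82, 135, 118), about #528776.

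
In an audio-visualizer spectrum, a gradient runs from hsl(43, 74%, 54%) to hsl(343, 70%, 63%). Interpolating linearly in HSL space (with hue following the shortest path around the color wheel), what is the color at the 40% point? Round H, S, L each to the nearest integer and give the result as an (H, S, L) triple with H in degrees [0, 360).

Hue: 343 − 43 = 300°, but |300| > 180 so the shorter arc goes the other way: Δh = 300 − 360 = -60°.
H = 43 + 0.4 × (-60) = 19 → 19°
S = 74 + 0.4 × (70 − 74) = 72.4 → 72%
L = 54 + 0.4 × (63 − 54) = 57.6 → 58%

(19, 72, 58)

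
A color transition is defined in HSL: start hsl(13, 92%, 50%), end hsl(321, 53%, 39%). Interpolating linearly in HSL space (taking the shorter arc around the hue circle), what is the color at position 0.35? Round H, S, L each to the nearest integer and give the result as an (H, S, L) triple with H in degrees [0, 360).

Hue: 321 − 13 = 308°, but |308| > 180 so the shorter arc goes the other way: Δh = 308 − 360 = -52°.
H = 13 + 0.35 × (-52) = -5.2 → -5 → -5 mod 360 = 355°
S = 92 + 0.35 × (53 − 92) = 78.35 → 78%
L = 50 + 0.35 × (39 − 50) = 46.15 → 46%

(355, 78, 46)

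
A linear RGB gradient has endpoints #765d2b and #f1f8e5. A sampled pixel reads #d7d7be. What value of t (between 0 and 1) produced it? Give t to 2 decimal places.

Invert the lerp on the B channel (largest span, 186): t = (190 − 43) / (229 − 43) = 147/186 = 0.79032.
Check on R: (215 − 118)/(241 − 118) = 0.7886 ✓

0.79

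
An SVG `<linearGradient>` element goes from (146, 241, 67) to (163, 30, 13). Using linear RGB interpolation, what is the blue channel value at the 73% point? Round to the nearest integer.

28

B = 67 + 0.73 × (13 − 67) = 27.58 → 28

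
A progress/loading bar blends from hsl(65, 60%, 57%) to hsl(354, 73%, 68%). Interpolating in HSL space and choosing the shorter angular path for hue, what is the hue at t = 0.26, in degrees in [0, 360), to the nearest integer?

Hue: 354 − 65 = 289°, but |289| > 180 so the shorter arc goes the other way: Δh = 289 − 360 = -71°.
H = 65 + 0.26 × (-71) = 46.54 → 47°

47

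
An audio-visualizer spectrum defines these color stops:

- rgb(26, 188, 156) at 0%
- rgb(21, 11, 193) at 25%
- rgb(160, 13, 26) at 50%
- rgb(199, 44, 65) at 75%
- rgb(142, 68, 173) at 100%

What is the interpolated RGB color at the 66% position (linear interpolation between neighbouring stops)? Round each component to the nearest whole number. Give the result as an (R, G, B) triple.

(185, 33, 51)

66% lies between the 50% and 75% stops, so the local fraction is t = (66 − 50)/(75 − 50) = 16/25 ≈ 0.64.
R = 160 + 0.64 × (199 − 160) = 184.96 → 185
G = 13 + 0.64 × (44 − 13) = 32.84 → 33
B = 26 + 0.64 × (65 − 26) = 50.96 → 51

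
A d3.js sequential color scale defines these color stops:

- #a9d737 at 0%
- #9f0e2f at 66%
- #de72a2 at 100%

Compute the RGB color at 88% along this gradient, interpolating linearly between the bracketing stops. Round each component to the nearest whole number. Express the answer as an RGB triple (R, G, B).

88% lies between the 66% and 100% stops, so the local fraction is t = (88 − 66)/(100 − 66) = 22/34 ≈ 0.6471.
#9f0e2f → (159, 14, 47); #de72a2 → (222, 114, 162).
R = 159 + 0.6471 × (222 − 159) = 199.767 → 200
G = 14 + 0.6471 × (114 − 14) = 78.71 → 79
B = 47 + 0.6471 × (162 − 47) = 121.416 → 121

(200, 79, 121)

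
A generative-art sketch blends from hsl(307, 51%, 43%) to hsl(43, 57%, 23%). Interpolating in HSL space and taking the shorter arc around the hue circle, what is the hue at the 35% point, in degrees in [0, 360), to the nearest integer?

Hue: 43 − 307 = -264°, but |-264| > 180 so the shorter arc goes the other way: Δh = -264 + 360 = 96°.
H = 307 + 0.35 × (96) = 340.6 → 341°

341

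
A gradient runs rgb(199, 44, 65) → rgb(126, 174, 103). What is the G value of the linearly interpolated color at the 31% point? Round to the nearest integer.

G = 44 + 0.31 × (174 − 44) = 84.3 → 84

84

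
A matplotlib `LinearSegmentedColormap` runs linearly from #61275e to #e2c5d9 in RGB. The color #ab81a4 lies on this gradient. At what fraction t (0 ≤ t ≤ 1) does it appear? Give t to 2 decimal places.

Invert the lerp on the G channel (largest span, 158): t = (129 − 39) / (197 − 39) = 90/158 = 0.56962.
Check on R: (171 − 97)/(226 − 97) = 0.5736 ✓

0.57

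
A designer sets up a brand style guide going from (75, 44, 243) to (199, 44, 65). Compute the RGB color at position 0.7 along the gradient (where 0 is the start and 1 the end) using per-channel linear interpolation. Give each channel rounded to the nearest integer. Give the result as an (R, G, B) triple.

(162, 44, 118)

R = 75 + 0.7 × (199 − 75) = 75 + 0.7 × 124 = 161.8 → 162
G = 44 + 0.7 × (44 − 44) = 44 + 0.7 × 0 = 44 → 44
B = 243 + 0.7 × (65 − 243) = 243 + 0.7 × -178 = 118.4 → 118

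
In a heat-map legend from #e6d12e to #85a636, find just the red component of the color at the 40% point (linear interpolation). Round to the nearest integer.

R₁ = 230 (from #e6d12e), R₂ = 133 (from #85a636).
R = 230 + 0.4 × (133 − 230) = 191.2 → 191

191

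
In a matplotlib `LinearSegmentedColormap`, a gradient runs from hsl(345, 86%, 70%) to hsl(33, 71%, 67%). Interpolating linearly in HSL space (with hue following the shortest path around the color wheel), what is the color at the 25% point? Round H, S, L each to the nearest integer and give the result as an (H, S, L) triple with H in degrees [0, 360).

(357, 82, 69)

Hue: 33 − 345 = -312°, but |-312| > 180 so the shorter arc goes the other way: Δh = -312 + 360 = 48°.
H = 345 + 0.25 × (48) = 357 → 357°
S = 86 + 0.25 × (71 − 86) = 82.25 → 82%
L = 70 + 0.25 × (67 − 70) = 69.25 → 69%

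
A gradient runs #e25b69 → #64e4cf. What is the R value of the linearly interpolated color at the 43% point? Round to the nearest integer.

172

R₁ = 226 (from #e25b69), R₂ = 100 (from #64e4cf).
R = 226 + 0.43 × (100 − 226) = 171.82 → 172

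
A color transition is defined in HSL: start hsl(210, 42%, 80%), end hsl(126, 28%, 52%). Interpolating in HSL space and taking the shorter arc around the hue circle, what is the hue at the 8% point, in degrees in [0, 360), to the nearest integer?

Hue arc: Δh = 126 − 210 = -84° (|Δh| ≤ 180, already the shorter path).
H = 210 + 0.08 × (-84) = 203.28 → 203°

203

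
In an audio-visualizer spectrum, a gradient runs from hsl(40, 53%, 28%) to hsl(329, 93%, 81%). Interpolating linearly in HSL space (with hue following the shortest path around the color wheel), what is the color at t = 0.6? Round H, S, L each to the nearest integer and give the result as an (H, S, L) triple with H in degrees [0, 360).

(357, 77, 60)

Hue: 329 − 40 = 289°, but |289| > 180 so the shorter arc goes the other way: Δh = 289 − 360 = -71°.
H = 40 + 0.6 × (-71) = -2.6 → -3 → -3 mod 360 = 357°
S = 53 + 0.6 × (93 − 53) = 77 → 77%
L = 28 + 0.6 × (81 − 28) = 59.8 → 60%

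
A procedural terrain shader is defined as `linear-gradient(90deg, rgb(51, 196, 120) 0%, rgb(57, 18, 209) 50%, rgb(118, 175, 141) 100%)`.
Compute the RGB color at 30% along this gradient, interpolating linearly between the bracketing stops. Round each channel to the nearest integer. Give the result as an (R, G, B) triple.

30% lies between the 0% and 50% stops, so the local fraction is t = (30 − 0)/(50 − 0) = 30/50 ≈ 0.6.
R = 51 + 0.6 × (57 − 51) = 54.6 → 55
G = 196 + 0.6 × (18 − 196) = 89.2 → 89
B = 120 + 0.6 × (209 − 120) = 173.4 → 173

(55, 89, 173)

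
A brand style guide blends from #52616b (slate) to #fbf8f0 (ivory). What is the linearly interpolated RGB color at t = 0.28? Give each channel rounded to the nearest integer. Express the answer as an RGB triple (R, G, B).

#52616b → (82, 97, 107); #fbf8f0 → (251, 248, 240).
R = 82 + 0.28 × (251 − 82) = 82 + 0.28 × 169 = 129.32 → 129
G = 97 + 0.28 × (248 − 97) = 97 + 0.28 × 151 = 139.28 → 139
B = 107 + 0.28 × (240 − 107) = 107 + 0.28 × 133 = 144.24 → 144

(129, 139, 144)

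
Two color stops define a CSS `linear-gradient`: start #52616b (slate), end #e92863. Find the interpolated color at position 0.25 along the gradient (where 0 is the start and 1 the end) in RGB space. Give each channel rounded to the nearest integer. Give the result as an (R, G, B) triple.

#52616b → (82, 97, 107); #e92863 → (233, 40, 99).
R = 82 + 0.25 × (233 − 82) = 82 + 0.25 × 151 = 119.75 → 120
G = 97 + 0.25 × (40 − 97) = 97 + 0.25 × -57 = 82.75 → 83
B = 107 + 0.25 × (99 − 107) = 107 + 0.25 × -8 = 105 → 105
So the blended color is (120, 83, 105), about #785369.

(120, 83, 105)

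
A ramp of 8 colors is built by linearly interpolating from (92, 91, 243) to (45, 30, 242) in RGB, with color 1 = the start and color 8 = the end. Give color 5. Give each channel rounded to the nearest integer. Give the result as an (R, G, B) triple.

(65, 56, 242)

With 8 swatches and endpoints inclusive, swatch 5 sits at t = (5 − 1)/(8 − 1) = 4/7 ≈ 0.5714.
R = 92 + 0.5714 × (45 − 92) = 65.144 → 65
G = 91 + 0.5714 × (30 − 91) = 56.145 → 56
B = 243 + 0.5714 × (242 − 243) = 242.429 → 242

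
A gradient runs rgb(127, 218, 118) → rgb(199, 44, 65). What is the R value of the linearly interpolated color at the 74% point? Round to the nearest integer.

R = 127 + 0.74 × (199 − 127) = 180.28 → 180

180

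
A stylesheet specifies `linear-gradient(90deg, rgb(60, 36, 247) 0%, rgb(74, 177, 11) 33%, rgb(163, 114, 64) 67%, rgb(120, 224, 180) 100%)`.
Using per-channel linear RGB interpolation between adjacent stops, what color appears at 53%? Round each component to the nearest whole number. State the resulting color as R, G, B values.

53% lies between the 33% and 67% stops, so the local fraction is t = (53 − 33)/(67 − 33) = 20/34 ≈ 0.5882.
R = 74 + 0.5882 × (163 − 74) = 126.35 → 126
G = 177 + 0.5882 × (114 − 177) = 139.943 → 140
B = 11 + 0.5882 × (64 − 11) = 42.175 → 42

(126, 140, 42)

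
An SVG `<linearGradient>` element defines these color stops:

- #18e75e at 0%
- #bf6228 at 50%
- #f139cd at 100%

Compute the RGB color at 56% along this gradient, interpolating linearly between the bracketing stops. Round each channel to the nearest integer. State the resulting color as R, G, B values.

(197, 93, 60)

56% lies between the 50% and 100% stops, so the local fraction is t = (56 − 50)/(100 − 50) = 6/50 ≈ 0.12.
#bf6228 → (191, 98, 40); #f139cd → (241, 57, 205).
R = 191 + 0.12 × (241 − 191) = 197 → 197
G = 98 + 0.12 × (57 − 98) = 93.08 → 93
B = 40 + 0.12 × (205 − 40) = 59.8 → 60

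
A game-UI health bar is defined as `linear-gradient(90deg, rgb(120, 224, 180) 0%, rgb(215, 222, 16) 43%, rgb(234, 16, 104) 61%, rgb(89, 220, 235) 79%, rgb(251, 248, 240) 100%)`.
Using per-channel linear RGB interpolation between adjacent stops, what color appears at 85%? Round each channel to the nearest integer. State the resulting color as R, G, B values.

85% lies between the 79% and 100% stops, so the local fraction is t = (85 − 79)/(100 − 79) = 6/21 ≈ 0.2857.
R = 89 + 0.2857 × (251 − 89) = 135.283 → 135
G = 220 + 0.2857 × (248 − 220) = 228 → 228
B = 235 + 0.2857 × (240 − 235) = 236.429 → 236

(135, 228, 236)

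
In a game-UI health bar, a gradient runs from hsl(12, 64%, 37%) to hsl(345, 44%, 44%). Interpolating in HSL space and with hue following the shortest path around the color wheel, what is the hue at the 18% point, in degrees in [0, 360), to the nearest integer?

7

Hue: 345 − 12 = 333°, but |333| > 180 so the shorter arc goes the other way: Δh = 333 − 360 = -27°.
H = 12 + 0.18 × (-27) = 7.14 → 7°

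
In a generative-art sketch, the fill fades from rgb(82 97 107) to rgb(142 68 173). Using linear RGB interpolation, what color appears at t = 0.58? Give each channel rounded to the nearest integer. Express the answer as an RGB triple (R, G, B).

(117, 80, 145)

R = 82 + 0.58 × (142 − 82) = 82 + 0.58 × 60 = 116.8 → 117
G = 97 + 0.58 × (68 − 97) = 97 + 0.58 × -29 = 80.18 → 80
B = 107 + 0.58 × (173 − 107) = 107 + 0.58 × 66 = 145.28 → 145
So the blended color is (117, 80, 145), about #755091.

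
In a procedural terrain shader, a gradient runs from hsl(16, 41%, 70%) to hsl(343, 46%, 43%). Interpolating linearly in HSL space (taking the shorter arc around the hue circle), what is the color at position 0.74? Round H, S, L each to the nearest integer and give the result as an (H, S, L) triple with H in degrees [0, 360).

Hue: 343 − 16 = 327°, but |327| > 180 so the shorter arc goes the other way: Δh = 327 − 360 = -33°.
H = 16 + 0.74 × (-33) = -8.42 → -8 → -8 mod 360 = 352°
S = 41 + 0.74 × (46 − 41) = 44.7 → 45%
L = 70 + 0.74 × (43 − 70) = 50.02 → 50%

(352, 45, 50)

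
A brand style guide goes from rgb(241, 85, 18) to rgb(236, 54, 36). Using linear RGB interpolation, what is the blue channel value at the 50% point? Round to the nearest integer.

27

B = 18 + 0.5 × (36 − 18) = 27 → 27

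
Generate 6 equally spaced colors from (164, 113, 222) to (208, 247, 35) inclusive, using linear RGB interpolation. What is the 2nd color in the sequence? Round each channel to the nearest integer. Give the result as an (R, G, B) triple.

(173, 140, 185)

With 6 swatches and endpoints inclusive, swatch 2 sits at t = (2 − 1)/(6 − 1) = 1/5 ≈ 0.2.
R = 164 + 0.2 × (208 − 164) = 172.8 → 173
G = 113 + 0.2 × (247 − 113) = 139.8 → 140
B = 222 + 0.2 × (35 − 222) = 184.6 → 185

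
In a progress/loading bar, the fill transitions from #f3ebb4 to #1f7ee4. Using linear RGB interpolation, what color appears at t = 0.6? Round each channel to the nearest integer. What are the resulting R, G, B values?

(116, 170, 209)

#f3ebb4 → (243, 235, 180); #1f7ee4 → (31, 126, 228).
R = 243 + 0.6 × (31 − 243) = 243 + 0.6 × -212 = 115.8 → 116
G = 235 + 0.6 × (126 − 235) = 235 + 0.6 × -109 = 169.6 → 170
B = 180 + 0.6 × (228 − 180) = 180 + 0.6 × 48 = 208.8 → 209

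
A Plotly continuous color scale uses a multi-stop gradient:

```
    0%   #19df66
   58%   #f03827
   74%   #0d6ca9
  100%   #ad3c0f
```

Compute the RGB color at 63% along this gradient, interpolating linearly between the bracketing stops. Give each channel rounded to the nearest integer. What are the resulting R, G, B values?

63% lies between the 58% and 74% stops, so the local fraction is t = (63 − 58)/(74 − 58) = 5/16 ≈ 0.3125.
#f03827 → (240, 56, 39); #0d6ca9 → (13, 108, 169).
R = 240 + 0.3125 × (13 − 240) = 169.062 → 169
G = 56 + 0.3125 × (108 − 56) = 72.25 → 72
B = 39 + 0.3125 × (169 − 39) = 79.625 → 80

(169, 72, 80)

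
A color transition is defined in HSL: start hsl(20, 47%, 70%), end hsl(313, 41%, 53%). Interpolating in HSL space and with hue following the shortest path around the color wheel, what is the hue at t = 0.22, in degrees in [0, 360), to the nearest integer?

Hue: 313 − 20 = 293°, but |293| > 180 so the shorter arc goes the other way: Δh = 293 − 360 = -67°.
H = 20 + 0.22 × (-67) = 5.26 → 5°

5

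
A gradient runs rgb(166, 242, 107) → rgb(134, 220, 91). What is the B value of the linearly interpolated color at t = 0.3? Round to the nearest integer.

102

B = 107 + 0.3 × (91 − 107) = 102.2 → 102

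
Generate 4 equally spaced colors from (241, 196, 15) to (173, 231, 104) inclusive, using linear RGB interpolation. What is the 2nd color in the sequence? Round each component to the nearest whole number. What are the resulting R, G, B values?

With 4 swatches and endpoints inclusive, swatch 2 sits at t = (2 − 1)/(4 − 1) = 1/3 ≈ 0.3333.
R = 241 + 0.3333 × (173 − 241) = 218.336 → 218
G = 196 + 0.3333 × (231 − 196) = 207.666 → 208
B = 15 + 0.3333 × (104 − 15) = 44.664 → 45

(218, 208, 45)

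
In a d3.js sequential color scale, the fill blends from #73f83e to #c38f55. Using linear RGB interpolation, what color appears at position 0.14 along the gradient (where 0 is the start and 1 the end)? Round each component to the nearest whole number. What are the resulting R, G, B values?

(126, 233, 65)

#73f83e → (115, 248, 62); #c38f55 → (195, 143, 85).
R = 115 + 0.14 × (195 − 115) = 115 + 0.14 × 80 = 126.2 → 126
G = 248 + 0.14 × (143 − 248) = 248 + 0.14 × -105 = 233.3 → 233
B = 62 + 0.14 × (85 − 62) = 62 + 0.14 × 23 = 65.22 → 65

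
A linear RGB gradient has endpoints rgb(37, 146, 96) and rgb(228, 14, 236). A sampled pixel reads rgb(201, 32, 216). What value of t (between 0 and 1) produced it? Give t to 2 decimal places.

Invert the lerp on the R channel (largest span, 191): t = (201 − 37) / (228 − 37) = 164/191 = 0.85864.
Check on G: (32 − 146)/(14 − 146) = 0.8636 ✓

0.86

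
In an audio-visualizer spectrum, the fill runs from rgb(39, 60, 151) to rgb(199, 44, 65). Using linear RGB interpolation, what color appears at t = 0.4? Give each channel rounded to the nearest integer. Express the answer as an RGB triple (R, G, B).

(103, 54, 117)

R = 39 + 0.4 × (199 − 39) = 39 + 0.4 × 160 = 103 → 103
G = 60 + 0.4 × (44 − 60) = 60 + 0.4 × -16 = 53.6 → 54
B = 151 + 0.4 × (65 − 151) = 151 + 0.4 × -86 = 116.6 → 117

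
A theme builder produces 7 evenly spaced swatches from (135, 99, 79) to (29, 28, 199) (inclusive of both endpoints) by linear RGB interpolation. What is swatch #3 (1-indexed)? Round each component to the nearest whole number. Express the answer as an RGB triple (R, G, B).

(100, 75, 119)

With 7 swatches and endpoints inclusive, swatch 3 sits at t = (3 − 1)/(7 − 1) = 2/6 ≈ 0.3333.
R = 135 + 0.3333 × (29 − 135) = 99.67 → 100
G = 99 + 0.3333 × (28 − 99) = 75.336 → 75
B = 79 + 0.3333 × (199 − 79) = 118.996 → 119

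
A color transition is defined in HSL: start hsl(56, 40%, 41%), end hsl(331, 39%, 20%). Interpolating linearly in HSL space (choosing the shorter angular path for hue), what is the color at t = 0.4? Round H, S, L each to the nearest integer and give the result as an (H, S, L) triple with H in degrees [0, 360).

(22, 40, 33)

Hue: 331 − 56 = 275°, but |275| > 180 so the shorter arc goes the other way: Δh = 275 − 360 = -85°.
H = 56 + 0.4 × (-85) = 22 → 22°
S = 40 + 0.4 × (39 − 40) = 39.6 → 40%
L = 41 + 0.4 × (20 − 41) = 32.6 → 33%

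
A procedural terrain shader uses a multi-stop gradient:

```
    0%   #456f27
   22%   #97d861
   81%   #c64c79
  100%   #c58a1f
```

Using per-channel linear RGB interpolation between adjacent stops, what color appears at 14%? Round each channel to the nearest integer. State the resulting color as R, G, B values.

(121, 178, 76)

14% lies between the 0% and 22% stops, so the local fraction is t = (14 − 0)/(22 − 0) = 14/22 ≈ 0.6364.
#456f27 → (69, 111, 39); #97d861 → (151, 216, 97).
R = 69 + 0.6364 × (151 − 69) = 121.185 → 121
G = 111 + 0.6364 × (216 − 111) = 177.822 → 178
B = 39 + 0.6364 × (97 − 39) = 75.911 → 76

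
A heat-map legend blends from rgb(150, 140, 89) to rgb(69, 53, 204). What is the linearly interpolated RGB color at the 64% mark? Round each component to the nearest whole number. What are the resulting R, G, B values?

(98, 84, 163)

64% corresponds to t = 0.64.
R = 150 + 0.64 × (69 − 150) = 150 + 0.64 × -81 = 98.16 → 98
G = 140 + 0.64 × (53 − 140) = 140 + 0.64 × -87 = 84.32 → 84
B = 89 + 0.64 × (204 − 89) = 89 + 0.64 × 115 = 162.6 → 163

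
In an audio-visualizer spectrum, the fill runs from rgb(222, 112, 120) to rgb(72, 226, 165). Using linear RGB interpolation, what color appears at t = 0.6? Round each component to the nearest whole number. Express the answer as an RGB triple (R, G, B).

R = 222 + 0.6 × (72 − 222) = 222 + 0.6 × -150 = 132 → 132
G = 112 + 0.6 × (226 − 112) = 112 + 0.6 × 114 = 180.4 → 180
B = 120 + 0.6 × (165 − 120) = 120 + 0.6 × 45 = 147 → 147
So the blended color is (132, 180, 147), about #84b493.

(132, 180, 147)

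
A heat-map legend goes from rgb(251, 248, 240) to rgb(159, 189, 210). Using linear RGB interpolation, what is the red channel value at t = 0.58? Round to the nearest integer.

R = 251 + 0.58 × (159 − 251) = 197.64 → 198

198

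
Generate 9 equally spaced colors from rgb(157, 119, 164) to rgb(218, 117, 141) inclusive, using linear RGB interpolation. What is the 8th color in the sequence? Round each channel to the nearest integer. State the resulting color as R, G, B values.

With 9 swatches and endpoints inclusive, swatch 8 sits at t = (8 − 1)/(9 − 1) = 7/8 ≈ 0.875.
R = 157 + 0.875 × (218 − 157) = 210.375 → 210
G = 119 + 0.875 × (117 − 119) = 117.25 → 117
B = 164 + 0.875 × (141 − 164) = 143.875 → 144

(210, 117, 144)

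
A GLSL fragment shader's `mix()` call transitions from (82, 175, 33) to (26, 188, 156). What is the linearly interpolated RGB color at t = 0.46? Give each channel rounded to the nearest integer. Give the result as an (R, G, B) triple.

R = 82 + 0.46 × (26 − 82) = 82 + 0.46 × -56 = 56.24 → 56
G = 175 + 0.46 × (188 − 175) = 175 + 0.46 × 13 = 180.98 → 181
B = 33 + 0.46 × (156 − 33) = 33 + 0.46 × 123 = 89.58 → 90
So the blended color is (56, 181, 90), about #38b55a.

(56, 181, 90)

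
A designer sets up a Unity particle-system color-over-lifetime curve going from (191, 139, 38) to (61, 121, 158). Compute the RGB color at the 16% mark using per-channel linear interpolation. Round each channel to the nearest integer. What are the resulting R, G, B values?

16% corresponds to t = 0.16.
R = 191 + 0.16 × (61 − 191) = 191 + 0.16 × -130 = 170.2 → 170
G = 139 + 0.16 × (121 − 139) = 139 + 0.16 × -18 = 136.12 → 136
B = 38 + 0.16 × (158 − 38) = 38 + 0.16 × 120 = 57.2 → 57
So the blended color is (170, 136, 57), about #aa8839.

(170, 136, 57)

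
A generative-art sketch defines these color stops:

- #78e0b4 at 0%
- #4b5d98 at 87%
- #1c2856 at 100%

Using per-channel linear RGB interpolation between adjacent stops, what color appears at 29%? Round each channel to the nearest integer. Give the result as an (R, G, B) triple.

(105, 180, 171)

29% lies between the 0% and 87% stops, so the local fraction is t = (29 − 0)/(87 − 0) = 29/87 ≈ 0.3333.
#78e0b4 → (120, 224, 180); #4b5d98 → (75, 93, 152).
R = 120 + 0.3333 × (75 − 120) = 105.001 → 105
G = 224 + 0.3333 × (93 − 224) = 180.338 → 180
B = 180 + 0.3333 × (152 − 180) = 170.668 → 171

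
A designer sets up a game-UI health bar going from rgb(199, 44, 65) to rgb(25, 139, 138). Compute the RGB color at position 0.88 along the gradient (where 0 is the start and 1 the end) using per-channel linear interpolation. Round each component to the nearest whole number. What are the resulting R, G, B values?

(46, 128, 129)

R = 199 + 0.88 × (25 − 199) = 199 + 0.88 × -174 = 45.88 → 46
G = 44 + 0.88 × (139 − 44) = 44 + 0.88 × 95 = 127.6 → 128
B = 65 + 0.88 × (138 − 65) = 65 + 0.88 × 73 = 129.24 → 129
So the blended color is (46, 128, 129), about #2e8081.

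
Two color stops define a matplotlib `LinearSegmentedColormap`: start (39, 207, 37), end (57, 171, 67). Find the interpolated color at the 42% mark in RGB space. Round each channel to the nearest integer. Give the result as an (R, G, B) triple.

42% corresponds to t = 0.42.
R = 39 + 0.42 × (57 − 39) = 39 + 0.42 × 18 = 46.56 → 47
G = 207 + 0.42 × (171 − 207) = 207 + 0.42 × -36 = 191.88 → 192
B = 37 + 0.42 × (67 − 37) = 37 + 0.42 × 30 = 49.6 → 50

(47, 192, 50)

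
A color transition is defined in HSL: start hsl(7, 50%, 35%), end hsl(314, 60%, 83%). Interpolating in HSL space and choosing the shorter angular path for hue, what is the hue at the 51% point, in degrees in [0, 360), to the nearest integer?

Hue: 314 − 7 = 307°, but |307| > 180 so the shorter arc goes the other way: Δh = 307 − 360 = -53°.
H = 7 + 0.51 × (-53) = -20.03 → -20 → -20 mod 360 = 340°

340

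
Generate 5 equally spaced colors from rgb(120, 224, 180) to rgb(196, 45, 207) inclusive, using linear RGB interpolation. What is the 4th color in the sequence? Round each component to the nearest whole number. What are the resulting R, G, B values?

(177, 90, 200)

With 5 swatches and endpoints inclusive, swatch 4 sits at t = (4 − 1)/(5 − 1) = 3/4 ≈ 0.75.
R = 120 + 0.75 × (196 − 120) = 177 → 177
G = 224 + 0.75 × (45 − 224) = 89.75 → 90
B = 180 + 0.75 × (207 − 180) = 200.25 → 200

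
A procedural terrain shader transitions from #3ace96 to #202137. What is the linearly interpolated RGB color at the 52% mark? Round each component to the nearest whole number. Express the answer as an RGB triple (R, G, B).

(44, 116, 101)

#3ace96 → (58, 206, 150); #202137 → (32, 33, 55).
52% corresponds to t = 0.52.
R = 58 + 0.52 × (32 − 58) = 58 + 0.52 × -26 = 44.48 → 44
G = 206 + 0.52 × (33 − 206) = 206 + 0.52 × -173 = 116.04 → 116
B = 150 + 0.52 × (55 − 150) = 150 + 0.52 × -95 = 100.6 → 101
So the blended color is (44, 116, 101), about #2c7465.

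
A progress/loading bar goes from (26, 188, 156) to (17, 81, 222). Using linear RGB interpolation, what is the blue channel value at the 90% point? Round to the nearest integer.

B = 156 + 0.9 × (222 − 156) = 215.4 → 215

215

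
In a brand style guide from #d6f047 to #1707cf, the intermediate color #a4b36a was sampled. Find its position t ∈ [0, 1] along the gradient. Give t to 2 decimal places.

Invert the lerp on the G channel (largest span, 233): t = (179 − 240) / (7 − 240) = -61/-233 = 0.2618.
Check on R: (164 − 214)/(23 − 214) = 0.2618 ✓

0.26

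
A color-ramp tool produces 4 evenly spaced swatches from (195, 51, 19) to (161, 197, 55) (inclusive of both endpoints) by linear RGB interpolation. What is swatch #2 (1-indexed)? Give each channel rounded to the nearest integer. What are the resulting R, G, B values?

(184, 100, 31)

With 4 swatches and endpoints inclusive, swatch 2 sits at t = (2 − 1)/(4 − 1) = 1/3 ≈ 0.3333.
R = 195 + 0.3333 × (161 − 195) = 183.668 → 184
G = 51 + 0.3333 × (197 − 51) = 99.662 → 100
B = 19 + 0.3333 × (55 − 19) = 30.999 → 31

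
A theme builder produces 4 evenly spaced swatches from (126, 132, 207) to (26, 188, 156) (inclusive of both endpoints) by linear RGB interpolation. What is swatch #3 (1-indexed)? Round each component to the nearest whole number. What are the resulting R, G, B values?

With 4 swatches and endpoints inclusive, swatch 3 sits at t = (3 − 1)/(4 − 1) = 2/3 ≈ 0.6667.
R = 126 + 0.6667 × (26 − 126) = 59.33 → 59
G = 132 + 0.6667 × (188 − 132) = 169.335 → 169
B = 207 + 0.6667 × (156 − 207) = 172.998 → 173

(59, 169, 173)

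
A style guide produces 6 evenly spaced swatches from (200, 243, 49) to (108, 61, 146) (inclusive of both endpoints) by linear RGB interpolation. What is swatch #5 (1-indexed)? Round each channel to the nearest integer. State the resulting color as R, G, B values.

With 6 swatches and endpoints inclusive, swatch 5 sits at t = (5 − 1)/(6 − 1) = 4/5 ≈ 0.8.
R = 200 + 0.8 × (108 − 200) = 126.4 → 126
G = 243 + 0.8 × (61 − 243) = 97.4 → 97
B = 49 + 0.8 × (146 − 49) = 126.6 → 127

(126, 97, 127)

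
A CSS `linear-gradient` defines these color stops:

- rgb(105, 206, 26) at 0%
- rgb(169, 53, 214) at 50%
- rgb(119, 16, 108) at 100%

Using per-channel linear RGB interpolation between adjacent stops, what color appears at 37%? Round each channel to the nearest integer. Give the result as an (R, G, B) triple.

37% lies between the 0% and 50% stops, so the local fraction is t = (37 − 0)/(50 − 0) = 37/50 ≈ 0.74.
R = 105 + 0.74 × (169 − 105) = 152.36 → 152
G = 206 + 0.74 × (53 − 206) = 92.78 → 93
B = 26 + 0.74 × (214 − 26) = 165.12 → 165

(152, 93, 165)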